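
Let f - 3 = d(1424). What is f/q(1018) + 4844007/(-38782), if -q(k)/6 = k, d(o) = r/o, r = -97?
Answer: -21066163623697/168658884672 ≈ -124.90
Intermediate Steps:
d(o) = -97/o
f = 4175/1424 (f = 3 - 97/1424 = 4175/1424 ≈ 2.9319)
q(k) = -6*k
f/q(1018) + 4844007/(-38782) = 4175/(1424*((-6*1018))) + 4844007/(-38782) = (4175/1424)/(-6108) + 4844007*(-1/38782) = (4175/1424)*(-1/6108) - 4844007/38782 = -4175/8697792 - 4844007/38782 = -21066163623697/168658884672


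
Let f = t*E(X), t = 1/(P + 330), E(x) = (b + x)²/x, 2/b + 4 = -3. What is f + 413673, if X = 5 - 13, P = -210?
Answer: 4864793639/11760 ≈ 4.1367e+5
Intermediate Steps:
b = -2/7 (b = 2/(-4 - 3) = 2/(-7) = 2*(-⅐) = -2/7 ≈ -0.28571)
X = -8
E(x) = (-2/7 + x)²/x
t = 1/120 (t = 1/(-210 + 330) = 1/120 ≈ 0.0083333)
f = -841/11760 (f = ((1/49)*(-2 + 7*(-8))²/(-8))/120 = ((1/49)*(-⅛)*(-2 - 56)²)/120 = ((1/49)*(-⅛)*(-58)²)/120 = ((1/49)*(-⅛)*3364)/120 = (1/120)*(-841/98) = -841/11760 ≈ -0.071514)
f + 413673 = -841/11760 + 413673 = 4864793639/11760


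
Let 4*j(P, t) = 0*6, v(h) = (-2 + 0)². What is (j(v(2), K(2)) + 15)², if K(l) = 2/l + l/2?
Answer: 225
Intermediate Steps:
v(h) = 4 (v(h) = (-2)² = 4)
K(l) = l/2 + 2/l (K(l) = 2/l + l*(½) = 2/l + l/2 = l/2 + 2/l)
j(P, t) = 0 (j(P, t) = (0*6)/4 = (¼)*0 = 0)
(j(v(2), K(2)) + 15)² = (0 + 15)² = 15² = 225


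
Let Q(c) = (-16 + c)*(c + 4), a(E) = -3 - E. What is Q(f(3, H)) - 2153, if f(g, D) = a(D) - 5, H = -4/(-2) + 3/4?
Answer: -31559/16 ≈ -1972.4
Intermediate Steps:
H = 11/4 (H = -4*(-1/2) + 3*(1/4) = 2 + 3/4 = 11/4 ≈ 2.7500)
f(g, D) = -8 - D (f(g, D) = (-3 - D) - 5 = -8 - D)
Q(c) = (-16 + c)*(4 + c)
Q(f(3, H)) - 2153 = (-64 + (-8 - 1*11/4)**2 - 12*(-8 - 1*11/4)) - 2153 = (-64 + (-8 - 11/4)**2 - 12*(-8 - 11/4)) - 2153 = (-64 + (-43/4)**2 - 12*(-43/4)) - 2153 = (-64 + 1849/16 + 129) - 2153 = 2889/16 - 2153 = -31559/16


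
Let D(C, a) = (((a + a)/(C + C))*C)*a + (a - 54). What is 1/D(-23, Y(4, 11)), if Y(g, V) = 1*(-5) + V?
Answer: -1/12 ≈ -0.083333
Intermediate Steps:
Y(g, V) = -5 + V
D(C, a) = -54 + a + a**2 (D(C, a) = (((2*a)/((2*C)))*C)*a + (-54 + a) = (((2*a)*(1/(2*C)))*C)*a + (-54 + a) = ((a/C)*C)*a + (-54 + a) = a*a + (-54 + a) = a**2 + (-54 + a) = -54 + a + a**2)
1/D(-23, Y(4, 11)) = 1/(-54 + (-5 + 11) + (-5 + 11)**2) = 1/(-54 + 6 + 6**2) = 1/(-54 + 6 + 36) = 1/(-12) = -1/12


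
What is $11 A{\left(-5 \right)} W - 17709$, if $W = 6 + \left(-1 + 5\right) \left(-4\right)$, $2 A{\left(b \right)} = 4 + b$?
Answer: $-17654$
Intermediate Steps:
$A{\left(b \right)} = 2 + \frac{b}{2}$ ($A{\left(b \right)} = \frac{4 + b}{2} = 2 + \frac{b}{2}$)
$W = -10$ ($W = 6 + 4 \left(-4\right) = 6 - 16 = -10$)
$11 A{\left(-5 \right)} W - 17709 = 11 \left(2 + \frac{1}{2} \left(-5\right)\right) \left(-10\right) - 17709 = 11 \left(2 - \frac{5}{2}\right) \left(-10\right) - 17709 = 11 \left(- \frac{1}{2}\right) \left(-10\right) - 17709 = \left(- \frac{11}{2}\right) \left(-10\right) - 17709 = 55 - 17709 = -17654$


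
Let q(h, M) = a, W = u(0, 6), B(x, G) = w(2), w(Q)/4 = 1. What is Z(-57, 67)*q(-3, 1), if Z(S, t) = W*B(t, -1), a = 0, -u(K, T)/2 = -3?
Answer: 0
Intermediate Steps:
w(Q) = 4 (w(Q) = 4*1 = 4)
u(K, T) = 6 (u(K, T) = -2*(-3) = 6)
B(x, G) = 4
W = 6
q(h, M) = 0
Z(S, t) = 24 (Z(S, t) = 6*4 = 24)
Z(-57, 67)*q(-3, 1) = 24*0 = 0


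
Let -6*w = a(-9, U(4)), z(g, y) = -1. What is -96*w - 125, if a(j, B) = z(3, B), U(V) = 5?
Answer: -141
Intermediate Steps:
a(j, B) = -1
w = ⅙ (w = -⅙*(-1) = ⅙ ≈ 0.16667)
-96*w - 125 = -96*⅙ - 125 = -16 - 125 = -141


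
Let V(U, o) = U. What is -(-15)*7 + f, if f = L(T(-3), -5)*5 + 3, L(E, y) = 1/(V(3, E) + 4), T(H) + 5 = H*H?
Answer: 761/7 ≈ 108.71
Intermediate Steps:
T(H) = -5 + H² (T(H) = -5 + H*H = -5 + H²)
L(E, y) = ⅐ (L(E, y) = 1/(3 + 4) = 1/7 = ⅐)
f = 26/7 (f = (⅐)*5 + 3 = 5/7 + 3 = 26/7 ≈ 3.7143)
-(-15)*7 + f = -(-15)*7 + 26/7 = -3*(-35) + 26/7 = 105 + 26/7 = 761/7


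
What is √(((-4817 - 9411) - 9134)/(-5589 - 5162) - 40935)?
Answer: I*√4731179916073/10751 ≈ 202.32*I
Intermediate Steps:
√(((-4817 - 9411) - 9134)/(-5589 - 5162) - 40935) = √((-14228 - 9134)/(-10751) - 40935) = √(-23362*(-1/10751) - 40935) = √(23362/10751 - 40935) = √(-440068823/10751) = I*√4731179916073/10751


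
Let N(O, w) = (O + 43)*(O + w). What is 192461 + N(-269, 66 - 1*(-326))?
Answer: 164663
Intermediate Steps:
N(O, w) = (43 + O)*(O + w)
192461 + N(-269, 66 - 1*(-326)) = 192461 + ((-269)**2 + 43*(-269) + 43*(66 - 1*(-326)) - 269*(66 - 1*(-326))) = 192461 + (72361 - 11567 + 43*(66 + 326) - 269*(66 + 326)) = 192461 + (72361 - 11567 + 43*392 - 269*392) = 192461 + (72361 - 11567 + 16856 - 105448) = 192461 - 27798 = 164663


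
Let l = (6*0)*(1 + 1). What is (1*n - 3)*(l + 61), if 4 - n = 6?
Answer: -305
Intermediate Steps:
n = -2 (n = 4 - 1*6 = 4 - 6 = -2)
l = 0 (l = 0*2 = 0)
(1*n - 3)*(l + 61) = (1*(-2) - 3)*(0 + 61) = (-2 - 3)*61 = -5*61 = -305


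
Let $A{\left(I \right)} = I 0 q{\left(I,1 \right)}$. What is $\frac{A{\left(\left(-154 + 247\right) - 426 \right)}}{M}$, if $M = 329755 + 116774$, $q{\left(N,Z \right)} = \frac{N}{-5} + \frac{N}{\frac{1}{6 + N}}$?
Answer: $0$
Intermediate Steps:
$q{\left(N,Z \right)} = - \frac{N}{5} + N \left(6 + N\right)$ ($q{\left(N,Z \right)} = N \left(- \frac{1}{5}\right) + N \left(6 + N\right) = - \frac{N}{5} + N \left(6 + N\right)$)
$A{\left(I \right)} = 0$ ($A{\left(I \right)} = I 0 \frac{I \left(29 + 5 I\right)}{5} = 0 \frac{I \left(29 + 5 I\right)}{5} = 0$)
$M = 446529$
$\frac{A{\left(\left(-154 + 247\right) - 426 \right)}}{M} = \frac{0}{446529} = 0 \cdot \frac{1}{446529} = 0$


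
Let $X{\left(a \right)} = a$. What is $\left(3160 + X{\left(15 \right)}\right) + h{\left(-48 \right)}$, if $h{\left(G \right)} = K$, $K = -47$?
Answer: $3128$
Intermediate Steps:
$h{\left(G \right)} = -47$
$\left(3160 + X{\left(15 \right)}\right) + h{\left(-48 \right)} = \left(3160 + 15\right) - 47 = 3175 - 47 = 3128$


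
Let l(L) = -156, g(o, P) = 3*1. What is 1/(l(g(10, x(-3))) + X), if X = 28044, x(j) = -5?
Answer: 1/27888 ≈ 3.5858e-5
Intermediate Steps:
g(o, P) = 3
1/(l(g(10, x(-3))) + X) = 1/(-156 + 28044) = 1/27888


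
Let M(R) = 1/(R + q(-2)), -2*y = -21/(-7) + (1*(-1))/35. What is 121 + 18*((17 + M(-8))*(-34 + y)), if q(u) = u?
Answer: -1867907/175 ≈ -10674.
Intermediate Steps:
y = -52/35 (y = -(-21/(-7) + (1*(-1))/35)/2 = -(-21*(-⅐) - 1*1/35)/2 = -(3 - 1/35)/2 = -½*104/35 = -52/35 ≈ -1.4857)
M(R) = 1/(-2 + R) (M(R) = 1/(R - 2) = 1/(-2 + R))
121 + 18*((17 + M(-8))*(-34 + y)) = 121 + 18*((17 + 1/(-2 - 8))*(-34 - 52/35)) = 121 + 18*((17 + 1/(-10))*(-1242/35)) = 121 + 18*((17 - ⅒)*(-1242/35)) = 121 + 18*((169/10)*(-1242/35)) = 121 + 18*(-104949/175) = 121 - 1889082/175 = -1867907/175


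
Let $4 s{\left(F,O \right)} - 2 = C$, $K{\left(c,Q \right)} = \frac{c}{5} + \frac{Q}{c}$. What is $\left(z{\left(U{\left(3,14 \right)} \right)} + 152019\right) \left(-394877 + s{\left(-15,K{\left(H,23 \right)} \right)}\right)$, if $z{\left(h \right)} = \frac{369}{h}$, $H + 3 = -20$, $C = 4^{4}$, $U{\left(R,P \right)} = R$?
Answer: $-60067563375$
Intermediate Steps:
$C = 256$
$H = -23$ ($H = -3 - 20 = -23$)
$K{\left(c,Q \right)} = \frac{c}{5} + \frac{Q}{c}$ ($K{\left(c,Q \right)} = c \frac{1}{5} + \frac{Q}{c} = \frac{c}{5} + \frac{Q}{c}$)
$s{\left(F,O \right)} = \frac{129}{2}$ ($s{\left(F,O \right)} = \frac{1}{2} + \frac{1}{4} \cdot 256 = \frac{1}{2} + 64 = \frac{129}{2}$)
$\left(z{\left(U{\left(3,14 \right)} \right)} + 152019\right) \left(-394877 + s{\left(-15,K{\left(H,23 \right)} \right)}\right) = \left(\frac{369}{3} + 152019\right) \left(-394877 + \frac{129}{2}\right) = \left(369 \cdot \frac{1}{3} + 152019\right) \left(- \frac{789625}{2}\right) = \left(123 + 152019\right) \left(- \frac{789625}{2}\right) = 152142 \left(- \frac{789625}{2}\right) = -60067563375$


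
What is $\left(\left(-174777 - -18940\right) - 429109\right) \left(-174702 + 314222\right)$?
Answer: $-81611665920$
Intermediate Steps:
$\left(\left(-174777 - -18940\right) - 429109\right) \left(-174702 + 314222\right) = \left(\left(-174777 + 18940\right) - 429109\right) 139520 = \left(-155837 - 429109\right) 139520 = \left(-584946\right) 139520 = -81611665920$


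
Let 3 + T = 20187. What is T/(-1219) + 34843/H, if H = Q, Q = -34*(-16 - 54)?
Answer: -5564303/2901220 ≈ -1.9179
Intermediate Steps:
T = 20184 (T = -3 + 20187 = 20184)
Q = 2380 (Q = -34*(-70) = 2380)
H = 2380
T/(-1219) + 34843/H = 20184/(-1219) + 34843/2380 = 20184*(-1/1219) + 34843*(1/2380) = -20184/1219 + 34843/2380 = -5564303/2901220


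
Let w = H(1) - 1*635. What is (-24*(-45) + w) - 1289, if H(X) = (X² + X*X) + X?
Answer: -841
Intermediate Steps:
H(X) = X + 2*X² (H(X) = (X² + X²) + X = 2*X² + X = X + 2*X²)
w = -632 (w = 1*(1 + 2*1) - 1*635 = 1*(1 + 2) - 635 = 1*3 - 635 = 3 - 635 = -632)
(-24*(-45) + w) - 1289 = (-24*(-45) - 632) - 1289 = (1080 - 632) - 1289 = 448 - 1289 = -841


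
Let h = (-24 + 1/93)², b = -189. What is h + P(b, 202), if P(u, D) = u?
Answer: 3342700/8649 ≈ 386.48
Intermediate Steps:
h = 4977361/8649 (h = (-24 + 1/93)² = (-2231/93)² = 4977361/8649 ≈ 575.48)
h + P(b, 202) = 4977361/8649 - 189 = 3342700/8649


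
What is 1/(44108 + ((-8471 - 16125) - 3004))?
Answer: 1/16508 ≈ 6.0577e-5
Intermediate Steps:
1/(44108 + ((-8471 - 16125) - 3004)) = 1/(44108 + (-24596 - 3004)) = 1/(44108 - 27600) = 1/16508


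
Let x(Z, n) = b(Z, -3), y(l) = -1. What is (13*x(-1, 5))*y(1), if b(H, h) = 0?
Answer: 0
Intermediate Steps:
x(Z, n) = 0
(13*x(-1, 5))*y(1) = (13*0)*(-1) = 0*(-1) = 0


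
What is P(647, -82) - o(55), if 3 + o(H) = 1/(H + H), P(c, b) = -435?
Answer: -47521/110 ≈ -432.01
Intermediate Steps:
o(H) = -3 + 1/(2*H) (o(H) = -3 + 1/(H + H) = -3 + 1/(2*H))
P(647, -82) - o(55) = -435 - (-3 + (½)/55) = -435 - (-3 + (½)*(1/55)) = -435 - (-3 + 1/110) = -435 - 1*(-329/110) = -435 + 329/110 = -47521/110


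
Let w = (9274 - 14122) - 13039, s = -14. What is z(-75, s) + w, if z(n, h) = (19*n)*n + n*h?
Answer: 90038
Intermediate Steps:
z(n, h) = 19*n² + h*n
w = -17887 (w = -4848 - 13039 = -17887)
z(-75, s) + w = -75*(-14 + 19*(-75)) - 17887 = -75*(-14 - 1425) - 17887 = -75*(-1439) - 17887 = 107925 - 17887 = 90038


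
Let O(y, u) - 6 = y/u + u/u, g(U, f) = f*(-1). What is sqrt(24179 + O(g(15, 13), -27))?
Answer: sqrt(1959105)/9 ≈ 155.52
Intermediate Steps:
g(U, f) = -f
O(y, u) = 7 + y/u (O(y, u) = 6 + (y/u + u/u) = 6 + (y/u + 1) = 6 + (1 + y/u) = 7 + y/u)
sqrt(24179 + O(g(15, 13), -27)) = sqrt(24179 + (7 - 1*13/(-27))) = sqrt(24179 + (7 - 13*(-1/27))) = sqrt(24179 + (7 + 13/27)) = sqrt(24179 + 202/27) = sqrt(653035/27) = sqrt(1959105)/9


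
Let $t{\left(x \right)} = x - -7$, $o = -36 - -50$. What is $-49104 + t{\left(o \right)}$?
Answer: $-49083$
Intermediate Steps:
$o = 14$ ($o = -36 + 50 = 14$)
$t{\left(x \right)} = 7 + x$ ($t{\left(x \right)} = x + 7 = 7 + x$)
$-49104 + t{\left(o \right)} = -49104 + \left(7 + 14\right) = -49104 + 21 = -49083$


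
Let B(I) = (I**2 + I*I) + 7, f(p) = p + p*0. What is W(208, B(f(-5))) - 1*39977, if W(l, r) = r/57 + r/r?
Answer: -39975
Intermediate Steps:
f(p) = p (f(p) = p + 0 = p)
B(I) = 7 + 2*I**2 (B(I) = (I**2 + I**2) + 7 = 2*I**2 + 7 = 7 + 2*I**2)
W(l, r) = 1 + r/57 (W(l, r) = r*(1/57) + 1 = r/57 + 1 = 1 + r/57)
W(208, B(f(-5))) - 1*39977 = (1 + (7 + 2*(-5)**2)/57) - 1*39977 = (1 + (7 + 2*25)/57) - 39977 = (1 + (7 + 50)/57) - 39977 = (1 + (1/57)*57) - 39977 = (1 + 1) - 39977 = 2 - 39977 = -39975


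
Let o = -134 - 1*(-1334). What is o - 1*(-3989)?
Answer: 5189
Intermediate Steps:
o = 1200 (o = -134 + 1334 = 1200)
o - 1*(-3989) = 1200 - 1*(-3989) = 1200 + 3989 = 5189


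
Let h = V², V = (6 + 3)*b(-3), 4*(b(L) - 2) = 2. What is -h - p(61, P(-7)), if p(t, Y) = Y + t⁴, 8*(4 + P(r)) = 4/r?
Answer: -387697609/28 ≈ -1.3846e+7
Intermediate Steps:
b(L) = 5/2 (b(L) = 2 + (¼)*2 = 2 + ½ = 5/2)
P(r) = -4 + 1/(2*r) (P(r) = -4 + (4/r)/8 = -4 + 1/(2*r))
V = 45/2 (V = (6 + 3)*(5/2) = 9*(5/2) = 45/2 ≈ 22.500)
h = 2025/4 (h = (45/2)² = 2025/4 ≈ 506.25)
-h - p(61, P(-7)) = -1*2025/4 - ((-4 + (½)/(-7)) + 61⁴) = -2025/4 - ((-4 + (½)*(-⅐)) + 13845841) = -2025/4 - ((-4 - 1/14) + 13845841) = -2025/4 - (-57/14 + 13845841) = -2025/4 - 1*193841717/14 = -2025/4 - 193841717/14 = -387697609/28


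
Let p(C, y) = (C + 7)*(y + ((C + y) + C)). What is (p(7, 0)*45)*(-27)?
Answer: -238140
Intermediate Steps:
p(C, y) = (7 + C)*(2*C + 2*y) (p(C, y) = (7 + C)*(y + (y + 2*C)) = (7 + C)*(2*C + 2*y))
(p(7, 0)*45)*(-27) = ((2*7² + 14*7 + 14*0 + 2*7*0)*45)*(-27) = ((2*49 + 98 + 0 + 0)*45)*(-27) = ((98 + 98 + 0 + 0)*45)*(-27) = (196*45)*(-27) = 8820*(-27) = -238140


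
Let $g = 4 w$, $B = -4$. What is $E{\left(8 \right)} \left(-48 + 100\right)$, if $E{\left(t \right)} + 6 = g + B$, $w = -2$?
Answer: $-936$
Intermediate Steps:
$g = -8$ ($g = 4 \left(-2\right) = -8$)
$E{\left(t \right)} = -18$ ($E{\left(t \right)} = -6 - 12 = -18$)
$E{\left(8 \right)} \left(-48 + 100\right) = - 18 \left(-48 + 100\right) = \left(-18\right) 52 = -936$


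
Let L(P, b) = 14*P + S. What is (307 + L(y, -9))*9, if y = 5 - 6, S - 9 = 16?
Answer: 2862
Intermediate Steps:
S = 25 (S = 9 + 16 = 25)
y = -1
L(P, b) = 25 + 14*P (L(P, b) = 14*P + 25 = 25 + 14*P)
(307 + L(y, -9))*9 = (307 + (25 + 14*(-1)))*9 = (307 + (25 - 14))*9 = (307 + 11)*9 = 318*9 = 2862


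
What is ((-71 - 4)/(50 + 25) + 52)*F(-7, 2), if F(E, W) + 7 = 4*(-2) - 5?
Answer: -1020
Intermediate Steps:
F(E, W) = -20 (F(E, W) = -7 + (4*(-2) - 5) = -7 + (-8 - 5) = -7 - 13 = -20)
((-71 - 4)/(50 + 25) + 52)*F(-7, 2) = ((-71 - 4)/(50 + 25) + 52)*(-20) = (-75/75 + 52)*(-20) = (-75*1/75 + 52)*(-20) = (-1 + 52)*(-20) = 51*(-20) = -1020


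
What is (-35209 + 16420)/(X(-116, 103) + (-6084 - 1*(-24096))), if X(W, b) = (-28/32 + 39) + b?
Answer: -150312/145225 ≈ -1.0350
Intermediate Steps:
X(W, b) = 305/8 + b (X(W, b) = (-28*1/32 + 39) + b = (-7/8 + 39) + b = 305/8 + b)
(-35209 + 16420)/(X(-116, 103) + (-6084 - 1*(-24096))) = (-35209 + 16420)/((305/8 + 103) + (-6084 - 1*(-24096))) = -18789/(1129/8 + (-6084 + 24096)) = -18789/(1129/8 + 18012) = -18789/145225/8 = -18789*8/145225 = -150312/145225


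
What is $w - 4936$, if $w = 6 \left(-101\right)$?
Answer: $-5542$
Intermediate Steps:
$w = -606$
$w - 4936 = -606 - 4936 = -5542$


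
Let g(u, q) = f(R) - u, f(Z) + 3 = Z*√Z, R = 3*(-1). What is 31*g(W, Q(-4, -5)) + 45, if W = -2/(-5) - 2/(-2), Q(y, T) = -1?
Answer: -457/5 - 93*I*√3 ≈ -91.4 - 161.08*I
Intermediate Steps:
R = -3
W = 7/5 (W = -2*(-⅕) - 2*(-½) = ⅖ + 1 = 7/5 ≈ 1.4000)
f(Z) = -3 + Z^(3/2) (f(Z) = -3 + Z*√Z = -3 + Z^(3/2))
g(u, q) = -3 - u - 3*I*√3 (g(u, q) = (-3 + (-3)^(3/2)) - u = (-3 - 3*I*√3) - u = -3 - u - 3*I*√3)
31*g(W, Q(-4, -5)) + 45 = 31*(-3 - 1*7/5 - 3*I*√3) + 45 = 31*(-3 - 7/5 - 3*I*√3) + 45 = 31*(-22/5 - 3*I*√3) + 45 = (-682/5 - 93*I*√3) + 45 = -457/5 - 93*I*√3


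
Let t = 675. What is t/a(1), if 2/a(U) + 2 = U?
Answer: -675/2 ≈ -337.50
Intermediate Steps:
a(U) = 2/(-2 + U)
t/a(1) = 675/((2/(-2 + 1))) = 675/((2/(-1))) = 675/((2*(-1))) = 675/(-2) = 675*(-½) = -675/2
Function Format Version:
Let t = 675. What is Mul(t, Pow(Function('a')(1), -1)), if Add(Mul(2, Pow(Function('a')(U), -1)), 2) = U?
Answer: Rational(-675, 2) ≈ -337.50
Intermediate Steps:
Function('a')(U) = Mul(2, Pow(Add(-2, U), -1))
Mul(t, Pow(Function('a')(1), -1)) = Mul(675, Pow(Mul(2, Pow(Add(-2, 1), -1)), -1)) = Mul(675, Pow(Mul(2, Pow(-1, -1)), -1)) = Mul(675, Pow(Mul(2, -1), -1)) = Mul(675, Pow(-2, -1)) = Mul(675, Rational(-1, 2)) = Rational(-675, 2)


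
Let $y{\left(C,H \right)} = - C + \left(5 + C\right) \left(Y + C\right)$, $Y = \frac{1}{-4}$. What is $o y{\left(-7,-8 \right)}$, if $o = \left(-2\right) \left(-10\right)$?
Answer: $430$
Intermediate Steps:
$Y = - \frac{1}{4} \approx -0.25$
$y{\left(C,H \right)} = - C + \left(5 + C\right) \left(- \frac{1}{4} + C\right)$
$o = 20$
$o y{\left(-7,-8 \right)} = 20 \left(- \frac{5}{4} + \left(-7\right)^{2} + \frac{15}{4} \left(-7\right)\right) = 20 \left(- \frac{5}{4} + 49 - \frac{105}{4}\right) = 20 \cdot \frac{43}{2} = 430$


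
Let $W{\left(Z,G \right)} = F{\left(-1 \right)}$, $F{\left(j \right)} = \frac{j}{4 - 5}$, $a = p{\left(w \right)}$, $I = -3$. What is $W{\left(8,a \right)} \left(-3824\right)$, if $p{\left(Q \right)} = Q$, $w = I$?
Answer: $-3824$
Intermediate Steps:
$w = -3$
$a = -3$
$F{\left(j \right)} = - j$ ($F{\left(j \right)} = \frac{j}{-1} = j \left(-1\right) = - j$)
$W{\left(Z,G \right)} = 1$ ($W{\left(Z,G \right)} = \left(-1\right) \left(-1\right) = 1$)
$W{\left(8,a \right)} \left(-3824\right) = 1 \left(-3824\right) = -3824$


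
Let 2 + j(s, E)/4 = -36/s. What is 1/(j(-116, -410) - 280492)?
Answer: -29/8134464 ≈ -3.5651e-6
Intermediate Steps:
j(s, E) = -8 - 144/s (j(s, E) = -8 + 4*(-36/s) = -8 - 144/s)
1/(j(-116, -410) - 280492) = 1/((-8 - 144/(-116)) - 280492) = 1/((-8 - 144*(-1/116)) - 280492) = 1/((-8 + 36/29) - 280492) = 1/(-196/29 - 280492) = 1/(-8134464/29) = -29/8134464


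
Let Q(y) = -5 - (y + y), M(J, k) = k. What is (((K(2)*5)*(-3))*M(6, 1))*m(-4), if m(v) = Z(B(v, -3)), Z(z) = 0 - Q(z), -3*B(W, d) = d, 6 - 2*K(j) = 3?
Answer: -315/2 ≈ -157.50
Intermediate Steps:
K(j) = 3/2 (K(j) = 3 - ½*3 = 3 - 3/2 = 3/2)
Q(y) = -5 - 2*y
B(W, d) = -d/3
Z(z) = 5 + 2*z (Z(z) = 0 - (-5 - 2*z) = 0 + (5 + 2*z) = 5 + 2*z)
m(v) = 7 (m(v) = 5 + 2*(-⅓*(-3)) = 5 + 2*1 = 5 + 2 = 7)
(((K(2)*5)*(-3))*M(6, 1))*m(-4) = ((((3/2)*5)*(-3))*1)*7 = (((15/2)*(-3))*1)*7 = -45/2*1*7 = -45/2*7 = -315/2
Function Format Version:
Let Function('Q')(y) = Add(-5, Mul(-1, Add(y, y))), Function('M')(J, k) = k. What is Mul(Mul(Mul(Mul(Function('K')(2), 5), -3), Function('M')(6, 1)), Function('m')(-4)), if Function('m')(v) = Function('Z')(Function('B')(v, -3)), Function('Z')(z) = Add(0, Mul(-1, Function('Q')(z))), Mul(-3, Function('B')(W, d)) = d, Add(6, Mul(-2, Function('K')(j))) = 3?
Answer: Rational(-315, 2) ≈ -157.50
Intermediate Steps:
Function('K')(j) = Rational(3, 2) (Function('K')(j) = Add(3, Mul(Rational(-1, 2), 3)) = Add(3, Rational(-3, 2)) = Rational(3, 2))
Function('Q')(y) = Add(-5, Mul(-2, y)) (Function('Q')(y) = Add(-5, Mul(-1, Mul(2, y))) = Add(-5, Mul(-2, y)))
Function('B')(W, d) = Mul(Rational(-1, 3), d)
Function('Z')(z) = Add(5, Mul(2, z)) (Function('Z')(z) = Add(0, Mul(-1, Add(-5, Mul(-2, z)))) = Add(0, Add(5, Mul(2, z))) = Add(5, Mul(2, z)))
Function('m')(v) = 7 (Function('m')(v) = Add(5, Mul(2, Mul(Rational(-1, 3), -3))) = Add(5, Mul(2, 1)) = Add(5, 2) = 7)
Mul(Mul(Mul(Mul(Function('K')(2), 5), -3), Function('M')(6, 1)), Function('m')(-4)) = Mul(Mul(Mul(Mul(Rational(3, 2), 5), -3), 1), 7) = Mul(Mul(Mul(Rational(15, 2), -3), 1), 7) = Mul(Mul(Rational(-45, 2), 1), 7) = Mul(Rational(-45, 2), 7) = Rational(-315, 2)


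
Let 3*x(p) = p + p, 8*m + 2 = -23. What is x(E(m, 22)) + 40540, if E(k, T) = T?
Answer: 121664/3 ≈ 40555.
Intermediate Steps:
m = -25/8 (m = -¼ + (⅛)*(-23) = -¼ - 23/8 = -25/8 ≈ -3.1250)
x(p) = 2*p/3 (x(p) = (p + p)/3 = (2*p)/3 = 2*p/3)
x(E(m, 22)) + 40540 = (⅔)*22 + 40540 = 44/3 + 40540 = 121664/3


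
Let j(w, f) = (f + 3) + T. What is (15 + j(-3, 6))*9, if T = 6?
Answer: 270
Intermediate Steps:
j(w, f) = 9 + f (j(w, f) = (f + 3) + 6 = (3 + f) + 6 = 9 + f)
(15 + j(-3, 6))*9 = (15 + (9 + 6))*9 = (15 + 15)*9 = 30*9 = 270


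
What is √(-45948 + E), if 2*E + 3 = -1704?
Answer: I*√187206/2 ≈ 216.34*I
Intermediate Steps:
E = -1707/2 (E = -3/2 + (½)*(-1704) = -3/2 - 852 = -1707/2 ≈ -853.50)
√(-45948 + E) = √(-45948 - 1707/2) = √(-93603/2) = I*√187206/2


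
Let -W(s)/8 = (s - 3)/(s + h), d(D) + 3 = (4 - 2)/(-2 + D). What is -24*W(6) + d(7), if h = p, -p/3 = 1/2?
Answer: 627/5 ≈ 125.40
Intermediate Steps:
p = -3/2 ≈ -1.5000
d(D) = -3 + 2/(-2 + D) (d(D) = -3 + (4 - 2)/(-2 + D) = -3 + 2/(-2 + D))
h = -3/2 ≈ -1.5000
W(s) = -8*(-3 + s)/(-3/2 + s) (W(s) = -8*(s - 3)/(s - 3/2) = -8*(-3 + s)/(-3/2 + s))
-24*W(6) + d(7) = -384*(3 - 1*6)/(-3 + 2*6) + (8 - 3*7)/(-2 + 7) = -384*(3 - 6)/(-3 + 12) + (8 - 21)/5 = -384*(-3)/9 + (⅕)*(-13) = -384*(-3)/9 - 13/5 = -24*(-16/3) - 13/5 = 128 - 13/5 = 627/5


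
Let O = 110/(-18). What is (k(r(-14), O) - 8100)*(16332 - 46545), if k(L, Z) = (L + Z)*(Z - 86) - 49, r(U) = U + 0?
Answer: 190237460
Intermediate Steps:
O = -55/9 (O = 110*(-1/18) = -55/9 ≈ -6.1111)
r(U) = U
k(L, Z) = -49 + (-86 + Z)*(L + Z) (k(L, Z) = (L + Z)*(-86 + Z) - 49 = (-86 + Z)*(L + Z) - 49 = -49 + (-86 + Z)*(L + Z))
(k(r(-14), O) - 8100)*(16332 - 46545) = ((-49 + (-55/9)**2 - 86*(-14) - 86*(-55/9) - 14*(-55/9)) - 8100)*(16332 - 46545) = ((-49 + 3025/81 + 1204 + 4730/9 + 770/9) - 8100)*(-30213) = (146080/81 - 8100)*(-30213) = -510020/81*(-30213) = 190237460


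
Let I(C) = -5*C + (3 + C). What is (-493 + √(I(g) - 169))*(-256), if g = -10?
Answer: 126208 - 768*I*√14 ≈ 1.2621e+5 - 2873.6*I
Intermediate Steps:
I(C) = 3 - 4*C
(-493 + √(I(g) - 169))*(-256) = (-493 + √((3 - 4*(-10)) - 169))*(-256) = (-493 + √((3 + 40) - 169))*(-256) = (-493 + √(43 - 169))*(-256) = (-493 + √(-126))*(-256) = (-493 + 3*I*√14)*(-256) = 126208 - 768*I*√14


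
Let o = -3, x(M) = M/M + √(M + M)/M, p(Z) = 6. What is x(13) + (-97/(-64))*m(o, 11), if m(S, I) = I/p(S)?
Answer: 1451/384 + √26/13 ≈ 4.1709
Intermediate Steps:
x(M) = 1 + √2/√M (x(M) = 1 + √(2*M)/M = 1 + (√2*√M)/M = 1 + √2/√M)
m(S, I) = I/6
x(13) + (-97/(-64))*m(o, 11) = (1 + √2/√13) + (-97/(-64))*((⅙)*11) = (1 + √2*(√13/13)) - 97*(-1/64)*(11/6) = (1 + √26/13) + (97/64)*(11/6) = (1 + √26/13) + 1067/384 = 1451/384 + √26/13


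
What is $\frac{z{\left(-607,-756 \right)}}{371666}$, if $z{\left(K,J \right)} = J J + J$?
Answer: $\frac{285390}{185833} \approx 1.5357$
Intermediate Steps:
$z{\left(K,J \right)} = J + J^{2}$ ($z{\left(K,J \right)} = J^{2} + J = J + J^{2}$)
$\frac{z{\left(-607,-756 \right)}}{371666} = \frac{\left(-756\right) \left(1 - 756\right)}{371666} = \left(-756\right) \left(-755\right) \frac{1}{371666} = 570780 \cdot \frac{1}{371666} = \frac{285390}{185833}$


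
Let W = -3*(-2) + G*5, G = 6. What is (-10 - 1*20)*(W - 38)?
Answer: 60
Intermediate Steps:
W = 36 (W = -3*(-2) + 6*5 = 6 + 30 = 36)
(-10 - 1*20)*(W - 38) = (-10 - 1*20)*(36 - 38) = (-10 - 20)*(-2) = -30*(-2) = 60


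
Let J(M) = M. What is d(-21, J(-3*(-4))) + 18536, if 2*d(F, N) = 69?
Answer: 37141/2 ≈ 18571.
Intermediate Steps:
d(F, N) = 69/2 (d(F, N) = (1/2)*69 = 69/2)
d(-21, J(-3*(-4))) + 18536 = 69/2 + 18536 = 37141/2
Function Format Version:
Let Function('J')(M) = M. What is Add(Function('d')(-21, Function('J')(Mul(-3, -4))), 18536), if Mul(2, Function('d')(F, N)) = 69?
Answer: Rational(37141, 2) ≈ 18571.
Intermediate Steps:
Function('d')(F, N) = Rational(69, 2) (Function('d')(F, N) = Mul(Rational(1, 2), 69) = Rational(69, 2))
Add(Function('d')(-21, Function('J')(Mul(-3, -4))), 18536) = Add(Rational(69, 2), 18536) = Rational(37141, 2)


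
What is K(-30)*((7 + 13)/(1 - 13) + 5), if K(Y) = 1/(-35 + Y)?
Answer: -2/39 ≈ -0.051282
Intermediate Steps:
K(-30)*((7 + 13)/(1 - 13) + 5) = ((7 + 13)/(1 - 13) + 5)/(-35 - 30) = (20/(-12) + 5)/(-65) = -(20*(-1/12) + 5)/65 = -(-5/3 + 5)/65 = -1/65*10/3 = -2/39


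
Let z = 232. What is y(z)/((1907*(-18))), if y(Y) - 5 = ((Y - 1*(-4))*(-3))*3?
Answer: 2119/34326 ≈ 0.061732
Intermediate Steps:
y(Y) = -31 - 9*Y (y(Y) = 5 + ((Y - 1*(-4))*(-3))*3 = 5 + ((Y + 4)*(-3))*3 = 5 + ((4 + Y)*(-3))*3 = 5 + (-12 - 3*Y)*3 = 5 + (-36 - 9*Y) = -31 - 9*Y)
y(z)/((1907*(-18))) = (-31 - 9*232)/((1907*(-18))) = (-31 - 2088)/(-34326) = -2119*(-1/34326) = 2119/34326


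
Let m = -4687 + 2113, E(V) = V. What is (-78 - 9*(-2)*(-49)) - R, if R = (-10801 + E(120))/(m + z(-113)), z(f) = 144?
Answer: -2343481/2430 ≈ -964.40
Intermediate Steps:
m = -2574
R = 10681/2430 (R = (-10801 + 120)/(-2574 + 144) = -10681/(-2430) = -10681*(-1/2430) = 10681/2430 ≈ 4.3955)
(-78 - 9*(-2)*(-49)) - R = (-78 - 9*(-2)*(-49)) - 1*10681/2430 = (-78 + 18*(-49)) - 10681/2430 = (-78 - 882) - 10681/2430 = -960 - 10681/2430 = -2343481/2430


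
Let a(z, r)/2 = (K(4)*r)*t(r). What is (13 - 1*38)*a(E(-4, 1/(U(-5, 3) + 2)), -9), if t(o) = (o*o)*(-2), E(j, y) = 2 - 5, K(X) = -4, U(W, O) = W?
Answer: 291600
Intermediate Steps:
E(j, y) = -3
t(o) = -2*o² (t(o) = o²*(-2) = -2*o²)
a(z, r) = 16*r³ (a(z, r) = 2*((-4*r)*(-2*r²)) = 2*(8*r³) = 16*r³)
(13 - 1*38)*a(E(-4, 1/(U(-5, 3) + 2)), -9) = (13 - 1*38)*(16*(-9)³) = (13 - 38)*(16*(-729)) = -25*(-11664) = 291600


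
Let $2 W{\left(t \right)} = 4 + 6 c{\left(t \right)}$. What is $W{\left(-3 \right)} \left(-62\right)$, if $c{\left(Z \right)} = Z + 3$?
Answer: $-124$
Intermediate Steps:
$c{\left(Z \right)} = 3 + Z$
$W{\left(t \right)} = 11 + 3 t$ ($W{\left(t \right)} = \frac{4 + 6 \left(3 + t\right)}{2} = \frac{4 + \left(18 + 6 t\right)}{2} = \frac{22 + 6 t}{2} = 11 + 3 t$)
$W{\left(-3 \right)} \left(-62\right) = \left(11 + 3 \left(-3\right)\right) \left(-62\right) = \left(11 - 9\right) \left(-62\right) = 2 \left(-62\right) = -124$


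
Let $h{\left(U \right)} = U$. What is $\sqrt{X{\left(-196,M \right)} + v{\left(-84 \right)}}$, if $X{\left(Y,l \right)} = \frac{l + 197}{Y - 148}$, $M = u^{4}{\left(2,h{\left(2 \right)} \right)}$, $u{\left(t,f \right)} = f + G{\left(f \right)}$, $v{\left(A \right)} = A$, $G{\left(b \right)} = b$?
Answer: $\frac{3 i \sqrt{280446}}{172} \approx 9.2367 i$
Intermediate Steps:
$u{\left(t,f \right)} = 2 f$ ($u{\left(t,f \right)} = f + f = 2 f$)
$M = 256$ ($M = \left(2 \cdot 2\right)^{4} = 4^{4} = 256$)
$X{\left(Y,l \right)} = \frac{197 + l}{-148 + Y}$
$\sqrt{X{\left(-196,M \right)} + v{\left(-84 \right)}} = \sqrt{\frac{197 + 256}{-148 - 196} - 84} = \sqrt{\frac{1}{-344} \cdot 453 - 84} = \sqrt{\left(- \frac{1}{344}\right) 453 - 84} = \sqrt{- \frac{453}{344} - 84} = \sqrt{- \frac{29349}{344}} = \frac{3 i \sqrt{280446}}{172}$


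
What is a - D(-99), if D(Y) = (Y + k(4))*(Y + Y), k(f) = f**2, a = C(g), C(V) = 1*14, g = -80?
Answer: -16420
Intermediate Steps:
C(V) = 14
a = 14
D(Y) = 2*Y*(16 + Y) (D(Y) = (Y + 4**2)*(Y + Y) = (Y + 16)*(2*Y) = (16 + Y)*(2*Y) = 2*Y*(16 + Y))
a - D(-99) = 14 - 2*(-99)*(16 - 99) = 14 - 2*(-99)*(-83) = 14 - 1*16434 = 14 - 16434 = -16420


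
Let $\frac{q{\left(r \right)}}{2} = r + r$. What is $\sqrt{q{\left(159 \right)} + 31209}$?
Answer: $\sqrt{31845} \approx 178.45$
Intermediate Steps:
$q{\left(r \right)} = 4 r$ ($q{\left(r \right)} = 2 \left(r + r\right) = 2 \cdot 2 r = 4 r$)
$\sqrt{q{\left(159 \right)} + 31209} = \sqrt{4 \cdot 159 + 31209} = \sqrt{636 + 31209} = \sqrt{31845}$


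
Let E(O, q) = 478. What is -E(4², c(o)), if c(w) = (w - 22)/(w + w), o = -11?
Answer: -478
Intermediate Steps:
c(w) = (-22 + w)/(2*w) (c(w) = (-22 + w)/((2*w)) = (-22 + w)*(1/(2*w)) = (-22 + w)/(2*w))
-E(4², c(o)) = -1*478 = -478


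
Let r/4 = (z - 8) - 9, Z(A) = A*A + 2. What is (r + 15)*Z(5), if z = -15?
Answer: -3051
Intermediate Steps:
Z(A) = 2 + A² (Z(A) = A² + 2 = 2 + A²)
r = -128 (r = 4*((-15 - 8) - 9) = 4*(-23 - 9) = 4*(-32) = -128)
(r + 15)*Z(5) = (-128 + 15)*(2 + 5²) = -113*(2 + 25) = -113*27 = -3051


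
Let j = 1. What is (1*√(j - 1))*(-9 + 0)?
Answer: 0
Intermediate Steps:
(1*√(j - 1))*(-9 + 0) = (1*√(1 - 1))*(-9 + 0) = (1*√0)*(-9) = (1*0)*(-9) = 0*(-9) = 0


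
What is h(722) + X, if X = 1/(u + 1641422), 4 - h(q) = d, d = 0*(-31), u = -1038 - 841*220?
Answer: 5821457/1455364 ≈ 4.0000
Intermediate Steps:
u = -186058 (u = -1038 - 185020 = -186058)
d = 0
h(q) = 4 (h(q) = 4 - 1*0 = 4 + 0 = 4)
X = 1/1455364 (X = 1/(-186058 + 1641422) = 1/1455364 ≈ 6.8711e-7)
h(722) + X = 4 + 1/1455364 = 5821457/1455364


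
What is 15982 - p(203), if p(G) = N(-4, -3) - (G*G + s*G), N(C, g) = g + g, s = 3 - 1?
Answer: 57603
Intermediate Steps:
s = 2
N(C, g) = 2*g
p(G) = -6 - G² - 2*G (p(G) = 2*(-3) - (G*G + 2*G) = -6 - (G² + 2*G) = -6 + (-G² - 2*G) = -6 - G² - 2*G)
15982 - p(203) = 15982 - (-6 - 1*203² - 2*203) = 15982 - (-6 - 1*41209 - 406) = 15982 - (-6 - 41209 - 406) = 15982 - 1*(-41621) = 15982 + 41621 = 57603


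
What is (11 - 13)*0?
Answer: 0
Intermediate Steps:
(11 - 13)*0 = -2*0 = 0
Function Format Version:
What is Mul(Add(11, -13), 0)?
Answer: 0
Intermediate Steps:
Mul(Add(11, -13), 0) = Mul(-2, 0) = 0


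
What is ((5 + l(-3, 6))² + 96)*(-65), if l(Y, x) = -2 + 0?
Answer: -6825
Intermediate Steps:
l(Y, x) = -2
((5 + l(-3, 6))² + 96)*(-65) = ((5 - 2)² + 96)*(-65) = (3² + 96)*(-65) = (9 + 96)*(-65) = 105*(-65) = -6825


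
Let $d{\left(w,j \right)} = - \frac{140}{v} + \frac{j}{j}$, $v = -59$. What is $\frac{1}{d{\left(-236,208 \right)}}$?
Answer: $\frac{59}{199} \approx 0.29648$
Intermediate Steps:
$d{\left(w,j \right)} = \frac{199}{59}$ ($d{\left(w,j \right)} = - \frac{140}{-59} + \frac{j}{j} = \left(-140\right) \left(- \frac{1}{59}\right) + 1 = \frac{140}{59} + 1 = \frac{199}{59}$)
$\frac{1}{d{\left(-236,208 \right)}} = \frac{1}{\frac{199}{59}} = \frac{59}{199}$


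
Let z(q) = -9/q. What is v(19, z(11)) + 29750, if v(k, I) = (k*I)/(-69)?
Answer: 7526807/253 ≈ 29750.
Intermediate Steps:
v(k, I) = -I*k/69 (v(k, I) = (I*k)*(-1/69) = -I*k/69)
v(19, z(11)) + 29750 = -1/69*(-9/11)*19 + 29750 = 57/253 + 29750 = 7526807/253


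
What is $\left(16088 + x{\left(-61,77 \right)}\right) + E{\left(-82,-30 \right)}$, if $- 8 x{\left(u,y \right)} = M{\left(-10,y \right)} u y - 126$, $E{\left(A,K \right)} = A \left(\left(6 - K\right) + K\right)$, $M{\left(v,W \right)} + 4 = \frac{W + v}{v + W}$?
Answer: $\frac{110803}{8} \approx 13850.0$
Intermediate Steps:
$M{\left(v,W \right)} = -3$ ($M{\left(v,W \right)} = -4 + \frac{W + v}{v + W} = -4 + \frac{W + v}{W + v} = -4 + 1 = -3$)
$E{\left(A,K \right)} = 6 A$ ($E{\left(A,K \right)} = A 6 = 6 A$)
$x{\left(u,y \right)} = \frac{63}{4} + \frac{3 u y}{8}$ ($x{\left(u,y \right)} = - \frac{- 3 u y - 126}{8} = - \frac{-126 - 3 u y}{8} = \frac{63}{4} + \frac{3 u y}{8}$)
$\left(16088 + x{\left(-61,77 \right)}\right) + E{\left(-82,-30 \right)} = \left(16088 + \left(\frac{63}{4} + \frac{3}{8} \left(-61\right) 77\right)\right) + 6 \left(-82\right) = \left(16088 + \left(\frac{63}{4} - \frac{14091}{8}\right)\right) - 492 = \left(16088 - \frac{13965}{8}\right) - 492 = \frac{114739}{8} - 492 = \frac{110803}{8}$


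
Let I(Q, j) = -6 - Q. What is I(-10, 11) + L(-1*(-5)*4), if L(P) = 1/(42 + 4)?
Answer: 185/46 ≈ 4.0217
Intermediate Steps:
L(P) = 1/46
I(-10, 11) + L(-1*(-5)*4) = (-6 - 1*(-10)) + 1/46 = (-6 + 10) + 1/46 = 4 + 1/46 = 185/46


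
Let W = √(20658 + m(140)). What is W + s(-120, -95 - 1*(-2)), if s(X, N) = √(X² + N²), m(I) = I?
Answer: √20798 + 3*√2561 ≈ 296.03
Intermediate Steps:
s(X, N) = √(N² + X²)
W = √20798 (W = √(20658 + 140) = √20798 ≈ 144.22)
W + s(-120, -95 - 1*(-2)) = √20798 + √((-95 - 1*(-2))² + (-120)²) = √20798 + √((-95 + 2)² + 14400) = √20798 + √((-93)² + 14400) = √20798 + √(8649 + 14400) = √20798 + √23049 = √20798 + 3*√2561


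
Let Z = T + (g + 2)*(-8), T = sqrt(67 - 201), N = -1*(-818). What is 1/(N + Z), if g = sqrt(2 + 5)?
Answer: 1/(802 - 8*sqrt(7) + I*sqrt(134)) ≈ 0.0012804 - 1.898e-5*I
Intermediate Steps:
g = sqrt(7) ≈ 2.6458
N = 818
T = I*sqrt(134) (T = sqrt(-134) = I*sqrt(134) ≈ 11.576*I)
Z = -16 - 8*sqrt(7) + I*sqrt(134) (Z = I*sqrt(134) + (sqrt(7) + 2)*(-8) = I*sqrt(134) + (2 + sqrt(7))*(-8) = I*sqrt(134) + (-16 - 8*sqrt(7)) = -16 - 8*sqrt(7) + I*sqrt(134) ≈ -37.166 + 11.576*I)
1/(N + Z) = 1/(818 + (-16 - 8*sqrt(7) + I*sqrt(134))) = 1/(802 - 8*sqrt(7) + I*sqrt(134))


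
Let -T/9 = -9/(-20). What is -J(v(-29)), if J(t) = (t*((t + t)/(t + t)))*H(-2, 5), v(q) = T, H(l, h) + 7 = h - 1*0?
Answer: -81/10 ≈ -8.1000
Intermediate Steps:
T = -81/20 (T = -(-81)/(-20) = -(-81)*(-1)/20 = -9*9/20 = -81/20 ≈ -4.0500)
H(l, h) = -7 + h (H(l, h) = -7 + (h - 1*0) = -7 + (h + 0) = -7 + h)
v(q) = -81/20
J(t) = -2*t (J(t) = (t*((t + t)/(t + t)))*(-7 + 5) = (t*((2*t)/((2*t))))*(-2) = (t*((2*t)*(1/(2*t))))*(-2) = (t*1)*(-2) = t*(-2) = -2*t)
-J(v(-29)) = -(-2)*(-81)/20 = -1*81/10 = -81/10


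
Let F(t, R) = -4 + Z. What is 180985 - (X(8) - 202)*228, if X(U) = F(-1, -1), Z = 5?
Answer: 226813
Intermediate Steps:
F(t, R) = 1 (F(t, R) = -4 + 5 = 1)
X(U) = 1
180985 - (X(8) - 202)*228 = 180985 - (1 - 202)*228 = 180985 - (-201)*228 = 180985 - 1*(-45828) = 180985 + 45828 = 226813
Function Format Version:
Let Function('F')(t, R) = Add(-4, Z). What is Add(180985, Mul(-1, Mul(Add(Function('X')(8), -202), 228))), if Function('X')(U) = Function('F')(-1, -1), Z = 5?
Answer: 226813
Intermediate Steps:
Function('F')(t, R) = 1 (Function('F')(t, R) = Add(-4, 5) = 1)
Function('X')(U) = 1
Add(180985, Mul(-1, Mul(Add(Function('X')(8), -202), 228))) = Add(180985, Mul(-1, Mul(Add(1, -202), 228))) = Add(180985, Mul(-1, Mul(-201, 228))) = Add(180985, Mul(-1, -45828)) = Add(180985, 45828) = 226813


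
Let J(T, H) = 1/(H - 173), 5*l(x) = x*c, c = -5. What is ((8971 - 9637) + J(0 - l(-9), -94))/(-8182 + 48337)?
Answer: -177823/10721385 ≈ -0.016586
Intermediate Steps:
l(x) = -x (l(x) = (x*(-5))/5 = (-5*x)/5 = -x)
J(T, H) = 1/(-173 + H)
((8971 - 9637) + J(0 - l(-9), -94))/(-8182 + 48337) = ((8971 - 9637) + 1/(-173 - 94))/(-8182 + 48337) = (-666 + 1/(-267))/40155 = (-666 - 1/267)*(1/40155) = -177823/267*1/40155 = -177823/10721385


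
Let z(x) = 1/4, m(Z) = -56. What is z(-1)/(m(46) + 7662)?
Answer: 1/30424 ≈ 3.2869e-5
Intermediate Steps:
z(x) = ¼
z(-1)/(m(46) + 7662) = 1/(4*(-56 + 7662)) = (¼)/7606 = (¼)*(1/7606) = 1/30424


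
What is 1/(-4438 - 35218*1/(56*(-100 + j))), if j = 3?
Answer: -2716/12035999 ≈ -0.00022566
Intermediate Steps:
1/(-4438 - 35218*1/(56*(-100 + j))) = 1/(-4438 - 35218*1/(56*(-100 + 3))) = 1/(-4438 - 35218/((-97*56))) = 1/(-4438 - 35218/(-5432)) = 1/(-4438 - 35218*(-1/5432)) = 1/(-4438 + 17609/2716) = 1/(-12035999/2716) = -2716/12035999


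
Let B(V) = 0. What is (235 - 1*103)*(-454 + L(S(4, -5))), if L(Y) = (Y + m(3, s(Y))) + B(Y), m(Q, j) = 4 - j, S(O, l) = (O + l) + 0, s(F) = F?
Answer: -59400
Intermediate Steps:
S(O, l) = O + l
L(Y) = 4 (L(Y) = (Y + (4 - Y)) + 0 = 4 + 0 = 4)
(235 - 1*103)*(-454 + L(S(4, -5))) = (235 - 1*103)*(-454 + 4) = (235 - 103)*(-450) = 132*(-450) = -59400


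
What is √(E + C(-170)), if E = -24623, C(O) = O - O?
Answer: I*√24623 ≈ 156.92*I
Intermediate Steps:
C(O) = 0
√(E + C(-170)) = √(-24623 + 0) = √(-24623) = I*√24623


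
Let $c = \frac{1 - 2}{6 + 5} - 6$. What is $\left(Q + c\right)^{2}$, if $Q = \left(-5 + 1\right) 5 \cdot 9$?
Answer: $\frac{4190209}{121} \approx 34630.0$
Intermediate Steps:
$Q = -180$ ($Q = \left(-4\right) 5 \cdot 9 = \left(-20\right) 9 = -180$)
$c = - \frac{67}{11}$ ($c = - \frac{1}{11} - 6 = - \frac{67}{11} \approx -6.0909$)
$\left(Q + c\right)^{2} = \left(-180 - \frac{67}{11}\right)^{2} = \left(- \frac{2047}{11}\right)^{2} = \frac{4190209}{121}$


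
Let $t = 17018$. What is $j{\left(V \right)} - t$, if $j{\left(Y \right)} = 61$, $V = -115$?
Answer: $-16957$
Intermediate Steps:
$j{\left(V \right)} - t = 61 - 17018 = -16957$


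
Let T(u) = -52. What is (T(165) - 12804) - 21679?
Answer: -34535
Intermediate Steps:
(T(165) - 12804) - 21679 = (-52 - 12804) - 21679 = -12856 - 21679 = -34535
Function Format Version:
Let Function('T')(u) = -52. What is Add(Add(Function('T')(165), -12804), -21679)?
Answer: -34535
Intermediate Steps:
Add(Add(Function('T')(165), -12804), -21679) = Add(Add(-52, -12804), -21679) = Add(-12856, -21679) = -34535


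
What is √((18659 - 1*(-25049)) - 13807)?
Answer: √29901 ≈ 172.92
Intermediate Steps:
√((18659 - 1*(-25049)) - 13807) = √((18659 + 25049) - 13807) = √(43708 - 13807) = √29901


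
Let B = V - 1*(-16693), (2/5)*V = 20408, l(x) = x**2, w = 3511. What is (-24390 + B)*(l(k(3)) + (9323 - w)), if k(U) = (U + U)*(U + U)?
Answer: 307939884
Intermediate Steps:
k(U) = 4*U**2 (k(U) = (2*U)*(2*U) = 4*U**2)
V = 51020 (V = (5/2)*20408 = 51020)
B = 67713 (B = 51020 - 1*(-16693) = 51020 + 16693 = 67713)
(-24390 + B)*(l(k(3)) + (9323 - w)) = (-24390 + 67713)*((4*3**2)**2 + (9323 - 1*3511)) = 43323*((4*9)**2 + (9323 - 3511)) = 43323*(36**2 + 5812) = 43323*(1296 + 5812) = 43323*7108 = 307939884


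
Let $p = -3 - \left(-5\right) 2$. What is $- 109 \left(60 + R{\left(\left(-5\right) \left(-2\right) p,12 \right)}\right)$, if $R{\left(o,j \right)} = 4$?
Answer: $-6976$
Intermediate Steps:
$p = 7$ ($p = -3 - -10 = -3 + 10 = 7$)
$- 109 \left(60 + R{\left(\left(-5\right) \left(-2\right) p,12 \right)}\right) = - 109 \left(60 + 4\right) = \left(-109\right) 64 = -6976$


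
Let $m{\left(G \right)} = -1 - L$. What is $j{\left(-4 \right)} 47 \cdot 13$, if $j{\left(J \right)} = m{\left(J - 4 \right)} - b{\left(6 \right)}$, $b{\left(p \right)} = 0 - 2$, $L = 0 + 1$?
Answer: $0$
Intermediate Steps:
$L = 1$
$b{\left(p \right)} = -2$
$m{\left(G \right)} = -2$ ($m{\left(G \right)} = -1 - 1 = -2$)
$j{\left(J \right)} = 0$ ($j{\left(J \right)} = -2 - -2 = -2 + 2 = 0$)
$j{\left(-4 \right)} 47 \cdot 13 = 0 \cdot 47 \cdot 13 = 0 \cdot 13 = 0$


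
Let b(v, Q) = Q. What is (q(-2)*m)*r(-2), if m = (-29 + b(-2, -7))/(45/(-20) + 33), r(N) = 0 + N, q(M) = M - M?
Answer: 0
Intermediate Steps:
q(M) = 0
r(N) = N
m = -48/41 (m = (-29 - 7)/(45/(-20) + 33) = -36/(45*(-1/20) + 33) = -36/(-9/4 + 33) = -36/123/4 = -36*4/123 = -48/41 ≈ -1.1707)
(q(-2)*m)*r(-2) = (0*(-48/41))*(-2) = 0*(-2) = 0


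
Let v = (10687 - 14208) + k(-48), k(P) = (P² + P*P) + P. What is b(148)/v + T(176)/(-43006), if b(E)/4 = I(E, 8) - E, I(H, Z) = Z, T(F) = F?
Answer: -12133112/22341617 ≈ -0.54307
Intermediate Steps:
k(P) = P + 2*P² (k(P) = (P² + P²) + P = 2*P² + P = P + 2*P²)
b(E) = 32 - 4*E (b(E) = 4*(8 - E) = 32 - 4*E)
v = 1039 (v = (10687 - 14208) - 48*(1 + 2*(-48)) = -3521 - 48*(1 - 96) = -3521 - 48*(-95) = -3521 + 4560 = 1039)
b(148)/v + T(176)/(-43006) = (32 - 4*148)/1039 + 176/(-43006) = (32 - 592)*(1/1039) + 176*(-1/43006) = -560*1/1039 - 88/21503 = -560/1039 - 88/21503 = -12133112/22341617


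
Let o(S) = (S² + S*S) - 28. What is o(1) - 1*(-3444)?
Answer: 3418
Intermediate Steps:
o(S) = -28 + 2*S² (o(S) = (S² + S²) - 28 = 2*S² - 28 = -28 + 2*S²)
o(1) - 1*(-3444) = (-28 + 2*1²) - 1*(-3444) = (-28 + 2*1) + 3444 = (-28 + 2) + 3444 = -26 + 3444 = 3418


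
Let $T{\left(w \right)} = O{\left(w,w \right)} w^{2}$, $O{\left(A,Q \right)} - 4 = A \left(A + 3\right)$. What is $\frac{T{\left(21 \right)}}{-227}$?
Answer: $- \frac{224028}{227} \approx -986.91$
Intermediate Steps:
$O{\left(A,Q \right)} = 4 + A \left(3 + A\right)$ ($O{\left(A,Q \right)} = 4 + A \left(A + 3\right) = 4 + A \left(3 + A\right)$)
$T{\left(w \right)} = w^{2} \left(4 + w^{2} + 3 w\right)$ ($T{\left(w \right)} = \left(4 + w^{2} + 3 w\right) w^{2} = w^{2} \left(4 + w^{2} + 3 w\right)$)
$\frac{T{\left(21 \right)}}{-227} = \frac{21^{2} \left(4 + 21^{2} + 3 \cdot 21\right)}{-227} = 441 \left(4 + 441 + 63\right) \left(- \frac{1}{227}\right) = 441 \cdot 508 \left(- \frac{1}{227}\right) = 224028 \left(- \frac{1}{227}\right) = - \frac{224028}{227}$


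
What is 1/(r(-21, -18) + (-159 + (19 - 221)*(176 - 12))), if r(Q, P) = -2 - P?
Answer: -1/33271 ≈ -3.0056e-5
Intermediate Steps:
1/(r(-21, -18) + (-159 + (19 - 221)*(176 - 12))) = 1/((-2 - 1*(-18)) + (-159 + (19 - 221)*(176 - 12))) = 1/((-2 + 18) + (-159 - 202*164)) = 1/(16 + (-159 - 33128)) = 1/(16 - 33287) = 1/(-33271) = -1/33271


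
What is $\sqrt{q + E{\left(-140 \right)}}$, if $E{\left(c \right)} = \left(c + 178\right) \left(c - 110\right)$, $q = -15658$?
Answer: $i \sqrt{25158} \approx 158.61 i$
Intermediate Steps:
$E{\left(c \right)} = \left(-110 + c\right) \left(178 + c\right)$ ($E{\left(c \right)} = \left(178 + c\right) \left(-110 + c\right) = \left(-110 + c\right) \left(178 + c\right)$)
$\sqrt{q + E{\left(-140 \right)}} = \sqrt{-15658 + \left(-19580 + \left(-140\right)^{2} + 68 \left(-140\right)\right)} = \sqrt{-15658 - 9500} = \sqrt{-25158} = i \sqrt{25158}$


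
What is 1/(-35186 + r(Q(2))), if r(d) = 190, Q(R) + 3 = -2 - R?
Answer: -1/34996 ≈ -2.8575e-5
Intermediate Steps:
Q(R) = -5 - R (Q(R) = -3 + (-2 - R) = -5 - R)
1/(-35186 + r(Q(2))) = 1/(-35186 + 190) = 1/(-34996) = -1/34996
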